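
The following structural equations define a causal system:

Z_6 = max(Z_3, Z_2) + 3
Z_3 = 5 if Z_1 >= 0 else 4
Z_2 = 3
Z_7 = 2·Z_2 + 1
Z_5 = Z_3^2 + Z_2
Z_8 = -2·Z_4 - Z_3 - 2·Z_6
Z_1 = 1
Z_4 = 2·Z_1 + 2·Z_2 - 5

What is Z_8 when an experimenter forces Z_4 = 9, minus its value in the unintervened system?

-12

do(Z_4=9) replaces the equation Z_4 = 2·Z_1 + 2·Z_2 - 5 with the constant Z_4 = 9.
Z_3 = 5 if Z_1 >= 0 else 4  [with Z_1=1]  = 5
Z_6 = max(Z_3, Z_2) + 3  [with Z_3=5, Z_2=3]  = 8
Z_8 = -2·Z_4 - Z_3 - 2·Z_6  [with Z_4=9, Z_3=5, Z_6=8]  = -39
Without intervention: Z_3 = 5 if Z_1 >= 0 else 4  [with Z_1=1]  = 5; Z_4 = 2·Z_1 + 2·Z_2 - 5  [with Z_1=1, Z_2=3]  = 3; Z_6 = max(Z_3, Z_2) + 3  [with Z_3=5, Z_2=3]  = 8; Z_8 = -2·Z_4 - Z_3 - 2·Z_6  [with Z_4=3, Z_3=5, Z_6=8]  = -27.
Change = -39 − (-27) = -12.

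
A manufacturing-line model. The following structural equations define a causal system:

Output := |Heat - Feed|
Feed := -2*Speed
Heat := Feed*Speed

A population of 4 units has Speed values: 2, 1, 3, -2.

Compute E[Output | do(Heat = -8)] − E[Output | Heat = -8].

-2

Every unit gets Heat=-8 under the intervention. Output values become 4, 6, 2, 12; E[Output|do(Heat=-8)] = 6.
E[Output|Heat=-8] averages over only the 2 units with Heat=-8 (Speed = 2, -2): Output = 4, 12, mean 8.
Difference = 6 − 8 = -2.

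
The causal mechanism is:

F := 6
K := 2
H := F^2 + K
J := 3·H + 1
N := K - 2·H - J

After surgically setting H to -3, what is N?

16

do(H=-3) replaces the equation H := F^2 + K with the constant H = -3.
J = 3·H + 1  [with H=-3]  = -8
N = K - 2·H - J  [with K=2, H=-3, J=-8]  = 16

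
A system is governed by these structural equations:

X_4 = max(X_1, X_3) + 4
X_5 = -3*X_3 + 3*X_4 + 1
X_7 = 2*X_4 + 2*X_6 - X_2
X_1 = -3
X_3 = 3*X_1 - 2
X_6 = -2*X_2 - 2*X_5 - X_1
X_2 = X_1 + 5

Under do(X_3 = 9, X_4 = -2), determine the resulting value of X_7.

120

Under do(X_3 = 9, X_4 = -2), each intervened variable's structural equation is replaced by its fixed value.
X_2 = X_1 + 5  [with X_1=-3]  = 2
X_5 = -3*X_3 + 3*X_4 + 1  [with X_3=9, X_4=-2]  = -32
X_6 = -2*X_2 - 2*X_5 - X_1  [with X_2=2, X_5=-32, X_1=-3]  = 63
X_7 = 2*X_4 + 2*X_6 - X_2  [with X_4=-2, X_6=63, X_2=2]  = 120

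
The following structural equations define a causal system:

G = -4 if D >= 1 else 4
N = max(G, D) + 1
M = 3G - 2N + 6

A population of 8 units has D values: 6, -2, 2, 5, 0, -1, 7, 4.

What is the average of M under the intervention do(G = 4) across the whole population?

Under do(G=4), G's equation is replaced by G=4 for every unit. Per-unit M: 4, 8, 8, 6, 8, 8, 2, 8. Mean = 6.5.

6.5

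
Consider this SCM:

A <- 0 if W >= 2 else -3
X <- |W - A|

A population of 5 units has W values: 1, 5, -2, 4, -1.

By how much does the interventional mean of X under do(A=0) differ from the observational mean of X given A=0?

-1.9

Every unit gets A=0 under the intervention. X values become 1, 5, 2, 4, 1; E[X|do(A=0)] = 2.6.
E[X|A=0] averages over only the 2 units with A=0 (W = 5, 4): X = 5, 4, mean 4.5.
Difference = 2.6 − 4.5 = -1.9.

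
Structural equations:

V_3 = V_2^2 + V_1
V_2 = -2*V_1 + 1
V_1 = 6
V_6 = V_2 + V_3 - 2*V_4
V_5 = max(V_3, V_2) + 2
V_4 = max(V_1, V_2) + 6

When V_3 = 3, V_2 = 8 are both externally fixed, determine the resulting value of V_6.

Setting V_3 = 3, V_2 = 8 by intervention discards those variables' equations.
V_4 = max(V_1, V_2) + 6  [with V_1=6, V_2=8]  = 14
V_6 = V_2 + V_3 - 2*V_4  [with V_2=8, V_3=3, V_4=14]  = -17

-17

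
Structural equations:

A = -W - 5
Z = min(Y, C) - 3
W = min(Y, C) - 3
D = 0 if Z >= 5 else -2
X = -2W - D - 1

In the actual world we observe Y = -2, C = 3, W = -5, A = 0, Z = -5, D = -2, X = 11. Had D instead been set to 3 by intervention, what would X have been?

6

Intervening sets D = 3 and removes its equation (D = 0 if Z >= 5 else -2).
W = min(Y, C) - 3  [with Y=-2, C=3]  = -5
X = -2W - D - 1  [with W=-5, D=3]  = 6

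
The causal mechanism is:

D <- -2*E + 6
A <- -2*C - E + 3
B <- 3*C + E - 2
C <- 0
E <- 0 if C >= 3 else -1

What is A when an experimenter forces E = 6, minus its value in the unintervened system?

Under do(E=6), the mechanism E <- 0 if C >= 3 else -1 is discarded; E is fixed at 6.
A = -2*C - E + 3  [with C=0, E=6]  = -3
Without intervention: E = 0 if C >= 3 else -1  [with C=0]  = -1; A = -2*C - E + 3  [with C=0, E=-1]  = 4.
Change = -3 − 4 = -7.

-7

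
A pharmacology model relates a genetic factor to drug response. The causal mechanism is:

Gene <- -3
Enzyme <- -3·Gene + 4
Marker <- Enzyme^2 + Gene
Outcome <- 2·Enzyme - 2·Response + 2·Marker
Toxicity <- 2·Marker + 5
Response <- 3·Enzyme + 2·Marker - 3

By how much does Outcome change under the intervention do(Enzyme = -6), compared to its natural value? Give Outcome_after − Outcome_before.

Under do(Enzyme=-6), the mechanism Enzyme <- -3·Gene + 4 is discarded; Enzyme is fixed at -6.
Marker = Enzyme^2 + Gene  [with Enzyme=-6, Gene=-3]  = 33
Response = 3·Enzyme + 2·Marker - 3  [with Enzyme=-6, Marker=33]  = 45
Outcome = 2·Enzyme - 2·Response + 2·Marker  [with Enzyme=-6, Response=45, Marker=33]  = -36
Without intervention: Enzyme = -3·Gene + 4  [with Gene=-3]  = 13; Marker = Enzyme^2 + Gene  [with Enzyme=13, Gene=-3]  = 166; Response = 3·Enzyme + 2·Marker - 3  [with Enzyme=13, Marker=166]  = 368; Outcome = 2·Enzyme - 2·Response + 2·Marker  [with Enzyme=13, Response=368, Marker=166]  = -378.
Change = -36 − (-378) = 342.

342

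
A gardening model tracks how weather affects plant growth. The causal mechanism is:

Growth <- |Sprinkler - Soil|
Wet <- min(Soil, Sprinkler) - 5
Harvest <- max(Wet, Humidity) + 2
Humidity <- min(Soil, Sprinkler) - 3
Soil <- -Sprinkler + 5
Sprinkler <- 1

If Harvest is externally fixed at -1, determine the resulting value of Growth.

3

do(Harvest=-1) replaces the equation Harvest <- max(Wet, Humidity) + 2 with the constant Harvest = -1.
No directed path runs from Harvest to Growth, so Growth keeps its natural value.
Soil = -Sprinkler + 5  [with Sprinkler=1]  = 4
Growth = |Sprinkler - Soil|  [with Sprinkler=1, Soil=4]  = 3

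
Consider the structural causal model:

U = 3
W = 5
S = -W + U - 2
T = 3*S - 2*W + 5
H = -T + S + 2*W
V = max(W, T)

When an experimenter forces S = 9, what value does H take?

-3

do(S=9) replaces the equation S = -W + U - 2 with the constant S = 9.
T = 3*S - 2*W + 5  [with S=9, W=5]  = 22
H = -T + S + 2*W  [with T=22, S=9, W=5]  = -3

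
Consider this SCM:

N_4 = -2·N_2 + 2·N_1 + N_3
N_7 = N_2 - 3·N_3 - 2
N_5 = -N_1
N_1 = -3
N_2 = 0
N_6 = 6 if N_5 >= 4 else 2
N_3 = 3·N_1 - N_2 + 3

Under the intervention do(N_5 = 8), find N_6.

6

The intervention breaks the incoming arrows to N_5: N_5 = -N_1 no longer applies, and N_5 = 8.
N_6 = 6 if N_5 >= 4 else 2  [with N_5=8]  = 6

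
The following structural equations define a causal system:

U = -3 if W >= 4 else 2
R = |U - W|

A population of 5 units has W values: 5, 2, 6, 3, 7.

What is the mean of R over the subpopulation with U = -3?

9

Observing U=-3 restricts to units where U's equation naturally yields -3: W ∈ {5, 6, 7}. In that subpopulation R = 8, 9, 10, mean 9.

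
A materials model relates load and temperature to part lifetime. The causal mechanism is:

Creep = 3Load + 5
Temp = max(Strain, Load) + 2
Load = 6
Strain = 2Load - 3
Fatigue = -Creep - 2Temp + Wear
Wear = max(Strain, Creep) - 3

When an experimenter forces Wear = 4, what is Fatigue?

The intervention breaks the incoming arrows to Wear: Wear = max(Strain, Creep) - 3 no longer applies, and Wear = 4.
Strain = 2Load - 3  [with Load=6]  = 9
Temp = max(Strain, Load) + 2  [with Strain=9, Load=6]  = 11
Creep = 3Load + 5  [with Load=6]  = 23
Fatigue = -Creep - 2Temp + Wear  [with Creep=23, Temp=11, Wear=4]  = -41

-41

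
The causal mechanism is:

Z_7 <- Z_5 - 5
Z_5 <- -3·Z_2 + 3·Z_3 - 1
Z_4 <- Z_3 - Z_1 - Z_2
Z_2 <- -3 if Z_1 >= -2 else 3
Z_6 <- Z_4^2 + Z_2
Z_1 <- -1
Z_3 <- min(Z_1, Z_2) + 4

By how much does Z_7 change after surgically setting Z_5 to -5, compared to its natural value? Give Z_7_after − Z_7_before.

Under do(Z_5=-5), the mechanism Z_5 <- -3·Z_2 + 3·Z_3 - 1 is discarded; Z_5 is fixed at -5.
Z_7 = Z_5 - 5  [with Z_5=-5]  = -10
Without intervention: Z_2 = -3 if Z_1 >= -2 else 3  [with Z_1=-1]  = -3; Z_3 = min(Z_1, Z_2) + 4  [with Z_1=-1, Z_2=-3]  = 1; Z_5 = -3·Z_2 + 3·Z_3 - 1  [with Z_2=-3, Z_3=1]  = 11; Z_7 = Z_5 - 5  [with Z_5=11]  = 6.
Change = -10 − 6 = -16.

-16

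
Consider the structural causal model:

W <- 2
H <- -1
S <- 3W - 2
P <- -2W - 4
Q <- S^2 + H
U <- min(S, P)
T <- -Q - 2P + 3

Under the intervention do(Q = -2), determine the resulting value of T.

21

Under do(Q=-2), the mechanism Q <- S^2 + H is discarded; Q is fixed at -2.
P = -2W - 4  [with W=2]  = -8
T = -Q - 2P + 3  [with Q=-2, P=-8]  = 21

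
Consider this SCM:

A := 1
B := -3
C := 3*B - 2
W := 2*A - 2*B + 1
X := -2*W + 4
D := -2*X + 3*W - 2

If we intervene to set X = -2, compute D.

The intervention breaks the incoming arrows to X: X := -2*W + 4 no longer applies, and X = -2.
W = 2*A - 2*B + 1  [with A=1, B=-3]  = 9
D = -2*X + 3*W - 2  [with X=-2, W=9]  = 29

29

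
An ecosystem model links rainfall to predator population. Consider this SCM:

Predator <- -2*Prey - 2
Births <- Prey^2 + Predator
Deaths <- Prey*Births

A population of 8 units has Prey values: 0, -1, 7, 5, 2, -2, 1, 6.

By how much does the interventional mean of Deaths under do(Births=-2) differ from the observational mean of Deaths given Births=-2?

Every unit gets Births=-2 under the intervention. Deaths values become 0, 2, -14, -10, -4, 4, -2, -12; E[Deaths|do(Births=-2)] = -4.5.
E[Deaths|Births=-2] averages over only the 2 units with Births=-2 (Prey = 0, 2): Deaths = 0, -4, mean -2.
Difference = -4.5 − (-2) = -2.5.

-2.5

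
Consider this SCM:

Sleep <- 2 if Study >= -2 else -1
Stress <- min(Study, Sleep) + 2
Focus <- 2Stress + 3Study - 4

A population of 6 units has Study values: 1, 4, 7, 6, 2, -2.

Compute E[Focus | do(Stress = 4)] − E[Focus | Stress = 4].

Under do(Stress=4), Stress's equation is replaced by Stress=4 for every unit. Per-unit Focus: 7, 16, 25, 22, 10, -2. Mean = 13.
Conditioning on Stress=4 selects the 4 unit(s) with Study ∈ {4, 7, 6, 2}. Their Focus values: 16, 25, 22, 10. Mean = 18.25.
Difference = 13 − 18.25 = -5.25.

-5.25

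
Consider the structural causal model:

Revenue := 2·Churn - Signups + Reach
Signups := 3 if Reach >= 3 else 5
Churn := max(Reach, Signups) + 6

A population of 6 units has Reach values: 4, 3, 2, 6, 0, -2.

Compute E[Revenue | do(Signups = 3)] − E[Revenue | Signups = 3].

Every unit gets Signups=3 under the intervention. Revenue values become 21, 18, 17, 27, 15, 13; E[Revenue|do(Signups=3)] = 18.5.
Conditioning on Signups=3 selects the 3 unit(s) with Reach ∈ {4, 3, 6}. Their Revenue values: 21, 18, 27. Mean = 22.
Difference = 18.5 − 22 = -3.5.

-3.5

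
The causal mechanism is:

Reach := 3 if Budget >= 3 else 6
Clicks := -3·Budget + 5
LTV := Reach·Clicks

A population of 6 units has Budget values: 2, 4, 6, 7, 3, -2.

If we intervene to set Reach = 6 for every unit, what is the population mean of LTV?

Every unit gets Reach=6 under the intervention. LTV values become -6, -42, -78, -96, -24, 66; E[LTV|do(Reach=6)] = -30.

-30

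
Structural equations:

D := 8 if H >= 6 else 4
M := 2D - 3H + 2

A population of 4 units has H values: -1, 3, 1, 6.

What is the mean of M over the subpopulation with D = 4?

Conditioning on D=4 selects the 3 unit(s) with H ∈ {-1, 3, 1}. Their M values: 13, 1, 7. Mean = 7.

7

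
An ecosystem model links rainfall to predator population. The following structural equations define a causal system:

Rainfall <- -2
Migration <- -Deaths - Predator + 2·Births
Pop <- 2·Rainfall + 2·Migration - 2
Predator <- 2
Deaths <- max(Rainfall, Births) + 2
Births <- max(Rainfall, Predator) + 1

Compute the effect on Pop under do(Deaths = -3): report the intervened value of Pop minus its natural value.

16

Under do(Deaths=-3), the mechanism Deaths <- max(Rainfall, Births) + 2 is discarded; Deaths is fixed at -3.
Births = max(Rainfall, Predator) + 1  [with Rainfall=-2, Predator=2]  = 3
Migration = -Deaths - Predator + 2·Births  [with Deaths=-3, Predator=2, Births=3]  = 7
Pop = 2·Rainfall + 2·Migration - 2  [with Rainfall=-2, Migration=7]  = 8
Without intervention: Births = max(Rainfall, Predator) + 1  [with Rainfall=-2, Predator=2]  = 3; Deaths = max(Rainfall, Births) + 2  [with Rainfall=-2, Births=3]  = 5; Migration = -Deaths - Predator + 2·Births  [with Deaths=5, Predator=2, Births=3]  = -1; Pop = 2·Rainfall + 2·Migration - 2  [with Rainfall=-2, Migration=-1]  = -8.
Change = 8 − (-8) = 16.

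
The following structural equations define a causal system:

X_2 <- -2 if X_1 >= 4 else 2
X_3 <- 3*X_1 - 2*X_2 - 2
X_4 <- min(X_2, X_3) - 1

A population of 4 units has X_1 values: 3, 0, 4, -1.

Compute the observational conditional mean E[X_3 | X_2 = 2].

-4

Observing X_2=2 restricts to units where X_2's equation naturally yields 2: X_1 ∈ {3, 0, -1}. In that subpopulation X_3 = 3, -6, -9, mean -4.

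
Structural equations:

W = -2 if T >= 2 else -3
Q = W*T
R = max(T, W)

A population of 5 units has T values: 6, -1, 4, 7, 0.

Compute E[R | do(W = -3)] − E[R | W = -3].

3.7

The intervention sets W=-3 in all 5 units regardless of T. Recomputing R per unit gives 6, -1, 4, 7, 0; average 3.2.
E[R|W=-3] averages over only the 2 units with W=-3 (T = -1, 0): R = -1, 0, mean -0.5.
Difference = 3.2 − (-0.5) = 3.7.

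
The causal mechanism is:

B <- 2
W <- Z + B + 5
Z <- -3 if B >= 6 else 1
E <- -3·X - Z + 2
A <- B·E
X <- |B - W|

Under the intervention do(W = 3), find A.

The intervention breaks the incoming arrows to W: W <- Z + B + 5 no longer applies, and W = 3.
Z = -3 if B >= 6 else 1  [with B=2]  = 1
X = |B - W|  [with B=2, W=3]  = 1
E = -3·X - Z + 2  [with X=1, Z=1]  = -2
A = B·E  [with B=2, E=-2]  = -4

-4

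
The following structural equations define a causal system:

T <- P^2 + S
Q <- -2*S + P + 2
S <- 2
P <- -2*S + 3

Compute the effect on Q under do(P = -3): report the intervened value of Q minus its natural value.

-2

Under do(P=-3), the mechanism P <- -2*S + 3 is discarded; P is fixed at -3.
Q = -2*S + P + 2  [with S=2, P=-3]  = -5
Without intervention: P = -2*S + 3  [with S=2]  = -1; Q = -2*S + P + 2  [with S=2, P=-1]  = -3.
Change = -5 − (-3) = -2.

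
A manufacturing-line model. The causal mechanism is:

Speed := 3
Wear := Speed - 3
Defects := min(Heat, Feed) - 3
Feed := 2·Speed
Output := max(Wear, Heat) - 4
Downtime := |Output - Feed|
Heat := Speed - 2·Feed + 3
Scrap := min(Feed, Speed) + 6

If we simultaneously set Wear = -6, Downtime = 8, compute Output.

-10

Setting Wear = -6, Downtime = 8 by intervention discards those variables' equations.
Feed = 2·Speed  [with Speed=3]  = 6
Heat = Speed - 2·Feed + 3  [with Speed=3, Feed=6]  = -6
Output = max(Wear, Heat) - 4  [with Wear=-6, Heat=-6]  = -10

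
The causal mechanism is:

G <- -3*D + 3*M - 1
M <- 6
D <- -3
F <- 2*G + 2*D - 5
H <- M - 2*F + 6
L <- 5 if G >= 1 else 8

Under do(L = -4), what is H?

do(L=-4) replaces the equation L <- 5 if G >= 1 else 8 with the constant L = -4.
Since H is not a descendant of the intervened variable, it is unaffected.
G = -3*D + 3*M - 1  [with D=-3, M=6]  = 26
F = 2*G + 2*D - 5  [with G=26, D=-3]  = 41
H = M - 2*F + 6  [with M=6, F=41]  = -70

-70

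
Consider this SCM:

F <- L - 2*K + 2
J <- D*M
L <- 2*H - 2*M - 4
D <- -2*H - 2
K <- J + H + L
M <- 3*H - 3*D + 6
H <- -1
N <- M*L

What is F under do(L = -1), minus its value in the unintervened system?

do(L=-1) replaces the equation L <- 2*H - 2*M - 4 with the constant L = -1.
D = -2*H - 2  [with H=-1]  = 0
M = 3*H - 3*D + 6  [with H=-1, D=0]  = 3
J = D*M  [with D=0, M=3]  = 0
K = J + H + L  [with J=0, H=-1, L=-1]  = -2
F = L - 2*K + 2  [with L=-1, K=-2]  = 5
Without intervention: D = -2*H - 2  [with H=-1]  = 0; M = 3*H - 3*D + 6  [with H=-1, D=0]  = 3; J = D*M  [with D=0, M=3]  = 0; L = 2*H - 2*M - 4  [with H=-1, M=3]  = -12; K = J + H + L  [with J=0, H=-1, L=-12]  = -13; F = L - 2*K + 2  [with L=-12, K=-13]  = 16.
Change = 5 − 16 = -11.

-11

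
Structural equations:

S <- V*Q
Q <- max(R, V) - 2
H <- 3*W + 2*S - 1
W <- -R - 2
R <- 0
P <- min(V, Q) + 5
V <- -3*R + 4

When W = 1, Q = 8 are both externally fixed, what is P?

The joint intervention fixes W = 1, Q = 8, removing each variable's own equation.
V = -3*R + 4  [with R=0]  = 4
P = min(V, Q) + 5  [with V=4, Q=8]  = 9

9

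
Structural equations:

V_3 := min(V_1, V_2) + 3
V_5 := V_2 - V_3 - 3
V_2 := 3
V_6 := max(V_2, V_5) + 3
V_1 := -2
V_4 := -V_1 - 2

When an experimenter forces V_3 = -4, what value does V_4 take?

0

The intervention breaks the incoming arrows to V_3: V_3 := min(V_1, V_2) + 3 no longer applies, and V_3 = -4.
V_4 is not downstream of the intervention, so its value is determined by the original equations.
V_4 = -V_1 - 2  [with V_1=-2]  = 0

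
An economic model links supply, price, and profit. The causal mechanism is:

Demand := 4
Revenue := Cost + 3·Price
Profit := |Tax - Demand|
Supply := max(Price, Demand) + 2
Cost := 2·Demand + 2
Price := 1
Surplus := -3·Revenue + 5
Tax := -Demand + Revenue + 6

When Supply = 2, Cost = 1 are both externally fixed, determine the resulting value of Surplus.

-7

The joint intervention fixes Supply = 2, Cost = 1, removing each variable's own equation.
Revenue = Cost + 3·Price  [with Cost=1, Price=1]  = 4
Surplus = -3·Revenue + 5  [with Revenue=4]  = -7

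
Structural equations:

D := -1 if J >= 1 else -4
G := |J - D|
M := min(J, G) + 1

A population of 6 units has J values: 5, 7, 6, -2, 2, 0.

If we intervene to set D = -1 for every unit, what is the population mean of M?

The intervention sets D=-1 in all 6 units regardless of J. Recomputing M per unit gives 6, 8, 7, -1, 3, 1; average 4.

4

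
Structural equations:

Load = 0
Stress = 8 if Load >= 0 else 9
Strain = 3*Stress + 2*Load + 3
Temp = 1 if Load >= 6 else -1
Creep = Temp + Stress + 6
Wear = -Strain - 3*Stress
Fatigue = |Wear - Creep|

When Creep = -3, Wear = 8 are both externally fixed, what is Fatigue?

11

Under do(Creep = -3, Wear = 8), each intervened variable's structural equation is replaced by its fixed value.
Fatigue = |Wear - Creep|  [with Wear=8, Creep=-3]  = 11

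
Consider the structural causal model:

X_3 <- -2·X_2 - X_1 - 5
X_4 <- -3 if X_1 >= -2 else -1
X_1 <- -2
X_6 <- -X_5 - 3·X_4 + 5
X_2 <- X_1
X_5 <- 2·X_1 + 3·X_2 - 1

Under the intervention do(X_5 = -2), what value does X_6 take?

The intervention breaks the incoming arrows to X_5: X_5 <- 2·X_1 + 3·X_2 - 1 no longer applies, and X_5 = -2.
X_4 = -3 if X_1 >= -2 else -1  [with X_1=-2]  = -3
X_6 = -X_5 - 3·X_4 + 5  [with X_5=-2, X_4=-3]  = 16

16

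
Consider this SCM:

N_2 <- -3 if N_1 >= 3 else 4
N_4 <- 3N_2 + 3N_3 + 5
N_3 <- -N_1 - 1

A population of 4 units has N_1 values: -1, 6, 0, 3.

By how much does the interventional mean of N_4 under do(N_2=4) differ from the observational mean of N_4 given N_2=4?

The intervention sets N_2=4 in all 4 units regardless of N_1. Recomputing N_4 per unit gives 17, -4, 14, 5; average 8.
E[N_4|N_2=4] averages over only the 2 units with N_2=4 (N_1 = -1, 0): N_4 = 17, 14, mean 15.5.
Difference = 8 − 15.5 = -7.5.

-7.5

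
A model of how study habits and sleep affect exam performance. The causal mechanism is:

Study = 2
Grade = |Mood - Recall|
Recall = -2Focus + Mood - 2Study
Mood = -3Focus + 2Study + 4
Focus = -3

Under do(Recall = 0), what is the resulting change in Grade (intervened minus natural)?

Intervening sets Recall = 0 and removes its equation (Recall = -2Focus + Mood - 2Study).
Mood = -3Focus + 2Study + 4  [with Focus=-3, Study=2]  = 17
Grade = |Mood - Recall|  [with Mood=17, Recall=0]  = 17
Without intervention: Mood = -3Focus + 2Study + 4  [with Focus=-3, Study=2]  = 17; Recall = -2Focus + Mood - 2Study  [with Focus=-3, Mood=17, Study=2]  = 19; Grade = |Mood - Recall|  [with Mood=17, Recall=19]  = 2.
Change = 17 − 2 = 15.

15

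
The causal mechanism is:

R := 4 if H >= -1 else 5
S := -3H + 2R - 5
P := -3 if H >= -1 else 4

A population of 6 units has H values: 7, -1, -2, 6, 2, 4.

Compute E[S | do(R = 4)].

The intervention sets R=4 in all 6 units regardless of H. Recomputing S per unit gives -18, 6, 9, -15, -3, -9; average -5.

-5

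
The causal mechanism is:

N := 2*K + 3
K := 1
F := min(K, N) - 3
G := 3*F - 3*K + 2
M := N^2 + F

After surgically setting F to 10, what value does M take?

do(F=10) replaces the equation F := min(K, N) - 3 with the constant F = 10.
N = 2*K + 3  [with K=1]  = 5
M = N^2 + F  [with N=5, F=10]  = 35

35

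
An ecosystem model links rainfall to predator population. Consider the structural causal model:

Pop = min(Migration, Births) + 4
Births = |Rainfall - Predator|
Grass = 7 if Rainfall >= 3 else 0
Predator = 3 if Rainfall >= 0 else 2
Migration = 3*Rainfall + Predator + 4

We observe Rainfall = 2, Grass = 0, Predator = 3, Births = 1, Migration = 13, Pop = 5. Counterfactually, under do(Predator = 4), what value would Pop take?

6

The intervention breaks the incoming arrows to Predator: Predator = 3 if Rainfall >= 0 else 2 no longer applies, and Predator = 4.
Births = |Rainfall - Predator|  [with Rainfall=2, Predator=4]  = 2
Migration = 3*Rainfall + Predator + 4  [with Rainfall=2, Predator=4]  = 14
Pop = min(Migration, Births) + 4  [with Migration=14, Births=2]  = 6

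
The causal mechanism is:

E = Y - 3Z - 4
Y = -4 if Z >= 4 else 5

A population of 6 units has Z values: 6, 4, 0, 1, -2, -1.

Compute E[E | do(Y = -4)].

Under do(Y=-4), Y's equation is replaced by Y=-4 for every unit. Per-unit E: -26, -20, -8, -11, -2, -5. Mean = -12.

-12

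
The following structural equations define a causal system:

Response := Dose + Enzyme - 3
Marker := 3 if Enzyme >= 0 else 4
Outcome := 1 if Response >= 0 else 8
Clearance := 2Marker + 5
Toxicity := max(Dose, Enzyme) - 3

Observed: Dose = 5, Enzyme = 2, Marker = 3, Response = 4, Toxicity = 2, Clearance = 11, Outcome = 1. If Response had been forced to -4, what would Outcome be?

The intervention breaks the incoming arrows to Response: Response := Dose + Enzyme - 3 no longer applies, and Response = -4.
Outcome = 1 if Response >= 0 else 8  [with Response=-4]  = 8

8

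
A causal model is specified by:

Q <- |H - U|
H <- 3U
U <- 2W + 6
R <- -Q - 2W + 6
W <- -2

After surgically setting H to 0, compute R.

8

do(H=0) replaces the equation H <- 3U with the constant H = 0.
U = 2W + 6  [with W=-2]  = 2
Q = |H - U|  [with H=0, U=2]  = 2
R = -Q - 2W + 6  [with Q=2, W=-2]  = 8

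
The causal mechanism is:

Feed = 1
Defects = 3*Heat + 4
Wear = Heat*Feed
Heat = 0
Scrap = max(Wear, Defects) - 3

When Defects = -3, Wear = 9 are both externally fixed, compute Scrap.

The joint intervention fixes Defects = -3, Wear = 9, removing each variable's own equation.
Scrap = max(Wear, Defects) - 3  [with Wear=9, Defects=-3]  = 6

6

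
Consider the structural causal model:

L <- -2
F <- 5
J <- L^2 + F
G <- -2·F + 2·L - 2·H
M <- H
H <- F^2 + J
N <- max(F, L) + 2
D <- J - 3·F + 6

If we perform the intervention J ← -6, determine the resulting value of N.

The intervention breaks the incoming arrows to J: J <- L^2 + F no longer applies, and J = -6.
N is not downstream of the intervention, so its value is determined by the original equations.
N = max(F, L) + 2  [with F=5, L=-2]  = 7

7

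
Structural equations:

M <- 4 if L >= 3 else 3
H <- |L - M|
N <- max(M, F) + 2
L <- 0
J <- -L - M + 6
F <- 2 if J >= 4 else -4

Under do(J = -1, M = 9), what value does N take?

The joint intervention fixes J = -1, M = 9, removing each variable's own equation.
F = 2 if J >= 4 else -4  [with J=-1]  = -4
N = max(M, F) + 2  [with M=9, F=-4]  = 11

11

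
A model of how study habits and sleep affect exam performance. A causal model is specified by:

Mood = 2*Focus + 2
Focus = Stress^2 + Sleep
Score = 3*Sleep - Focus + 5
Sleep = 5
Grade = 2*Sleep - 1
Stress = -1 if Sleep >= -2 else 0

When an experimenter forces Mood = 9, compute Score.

14

The intervention breaks the incoming arrows to Mood: Mood = 2*Focus + 2 no longer applies, and Mood = 9.
Since Score is not a descendant of the intervened variable, it is unaffected.
Stress = -1 if Sleep >= -2 else 0  [with Sleep=5]  = -1
Focus = Stress^2 + Sleep  [with Stress=-1, Sleep=5]  = 6
Score = 3*Sleep - Focus + 5  [with Sleep=5, Focus=6]  = 14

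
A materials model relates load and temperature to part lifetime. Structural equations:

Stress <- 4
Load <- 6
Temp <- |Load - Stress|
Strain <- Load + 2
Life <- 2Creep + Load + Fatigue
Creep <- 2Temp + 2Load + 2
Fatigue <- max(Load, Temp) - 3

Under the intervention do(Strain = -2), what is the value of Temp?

2

The intervention breaks the incoming arrows to Strain: Strain <- Load + 2 no longer applies, and Strain = -2.
Temp is not downstream of the intervention, so its value is determined by the original equations.
Temp = |Load - Stress|  [with Load=6, Stress=4]  = 2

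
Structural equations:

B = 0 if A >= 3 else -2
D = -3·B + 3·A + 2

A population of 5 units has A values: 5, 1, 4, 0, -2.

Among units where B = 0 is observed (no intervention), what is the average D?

15.5

Observing B=0 restricts to units where B's equation naturally yields 0: A ∈ {5, 4}. In that subpopulation D = 17, 14, mean 15.5.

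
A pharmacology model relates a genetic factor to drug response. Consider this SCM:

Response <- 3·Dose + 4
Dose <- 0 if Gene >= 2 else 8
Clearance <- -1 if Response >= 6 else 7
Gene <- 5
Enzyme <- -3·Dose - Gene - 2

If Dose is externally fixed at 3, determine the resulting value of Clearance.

do(Dose=3) replaces the equation Dose <- 0 if Gene >= 2 else 8 with the constant Dose = 3.
Response = 3·Dose + 4  [with Dose=3]  = 13
Clearance = -1 if Response >= 6 else 7  [with Response=13]  = -1

-1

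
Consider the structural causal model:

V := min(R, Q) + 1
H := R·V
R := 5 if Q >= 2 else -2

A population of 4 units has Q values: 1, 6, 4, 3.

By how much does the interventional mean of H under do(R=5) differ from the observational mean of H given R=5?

The intervention sets R=5 in all 4 units regardless of Q. Recomputing H per unit gives 10, 30, 25, 20; average 21.25.
E[H|R=5] averages over only the 3 units with R=5 (Q = 6, 4, 3): H = 30, 25, 20, mean 25.
Difference = 21.25 − 25 = -3.75.

-3.75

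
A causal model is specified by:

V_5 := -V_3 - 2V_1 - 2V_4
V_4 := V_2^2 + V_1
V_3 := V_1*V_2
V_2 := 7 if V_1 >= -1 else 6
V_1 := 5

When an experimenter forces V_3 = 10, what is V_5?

-128

do(V_3=10) replaces the equation V_3 := V_1*V_2 with the constant V_3 = 10.
V_2 = 7 if V_1 >= -1 else 6  [with V_1=5]  = 7
V_4 = V_2^2 + V_1  [with V_2=7, V_1=5]  = 54
V_5 = -V_3 - 2V_1 - 2V_4  [with V_3=10, V_1=5, V_4=54]  = -128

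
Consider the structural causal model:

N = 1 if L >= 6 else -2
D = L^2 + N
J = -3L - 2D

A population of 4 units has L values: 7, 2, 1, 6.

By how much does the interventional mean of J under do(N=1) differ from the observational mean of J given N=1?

do(N=1) breaks N's dependence on L. With N=1 fixed, J across the units is -121, -16, -7, -92, mean -59.
E[J|N=1] averages over only the 2 units with N=1 (L = 7, 6): J = -121, -92, mean -106.5.
Difference = -59 − (-106.5) = 47.5.

47.5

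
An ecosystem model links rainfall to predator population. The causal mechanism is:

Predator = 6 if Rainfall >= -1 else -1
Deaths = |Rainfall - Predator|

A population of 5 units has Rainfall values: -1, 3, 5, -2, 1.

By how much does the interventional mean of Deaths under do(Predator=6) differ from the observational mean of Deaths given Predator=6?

do(Predator=6) breaks Predator's dependence on Rainfall. With Predator=6 fixed, Deaths across the units is 7, 3, 1, 8, 5, mean 4.8.
Conditioning on Predator=6 selects the 4 unit(s) with Rainfall ∈ {-1, 3, 5, 1}. Their Deaths values: 7, 3, 1, 5. Mean = 4.
Difference = 4.8 − 4 = 0.8.

0.8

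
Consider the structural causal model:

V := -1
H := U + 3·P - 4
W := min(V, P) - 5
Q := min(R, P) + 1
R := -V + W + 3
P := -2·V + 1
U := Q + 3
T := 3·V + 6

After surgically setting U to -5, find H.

0

Intervening sets U = -5 and removes its equation (U := Q + 3).
P = -2·V + 1  [with V=-1]  = 3
H = U + 3·P - 4  [with U=-5, P=3]  = 0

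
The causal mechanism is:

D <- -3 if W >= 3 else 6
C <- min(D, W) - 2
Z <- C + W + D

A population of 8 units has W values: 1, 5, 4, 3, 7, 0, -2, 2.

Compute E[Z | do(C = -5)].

-1

The intervention sets C=-5 in all 8 units regardless of W. Recomputing Z per unit gives 2, -3, -4, -5, -1, 1, -1, 3; average -1.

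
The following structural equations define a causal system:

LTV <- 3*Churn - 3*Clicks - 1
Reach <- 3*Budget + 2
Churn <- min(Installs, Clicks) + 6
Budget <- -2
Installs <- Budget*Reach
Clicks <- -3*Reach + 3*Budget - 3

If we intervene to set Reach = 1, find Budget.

Under do(Reach=1), the mechanism Reach <- 3*Budget + 2 is discarded; Reach is fixed at 1.
Budget is not downstream of the intervention, so its value is determined by the original equations.

-2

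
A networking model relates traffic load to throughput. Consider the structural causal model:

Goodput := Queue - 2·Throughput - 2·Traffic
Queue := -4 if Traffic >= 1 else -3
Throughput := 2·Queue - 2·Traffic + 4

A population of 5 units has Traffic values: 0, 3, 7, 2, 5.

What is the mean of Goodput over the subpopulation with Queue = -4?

Observing Queue=-4 restricts to units where Queue's equation naturally yields -4: Traffic ∈ {3, 7, 2, 5}. In that subpopulation Goodput = 10, 18, 8, 14, mean 12.5.

12.5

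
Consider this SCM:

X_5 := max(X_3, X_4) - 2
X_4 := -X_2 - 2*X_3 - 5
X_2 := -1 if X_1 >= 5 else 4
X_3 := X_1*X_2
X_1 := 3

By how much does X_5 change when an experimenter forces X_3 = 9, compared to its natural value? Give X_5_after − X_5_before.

do(X_3=9) replaces the equation X_3 := X_1*X_2 with the constant X_3 = 9.
X_2 = -1 if X_1 >= 5 else 4  [with X_1=3]  = 4
X_4 = -X_2 - 2*X_3 - 5  [with X_2=4, X_3=9]  = -27
X_5 = max(X_3, X_4) - 2  [with X_3=9, X_4=-27]  = 7
Without intervention: X_2 = -1 if X_1 >= 5 else 4  [with X_1=3]  = 4; X_3 = X_1*X_2  [with X_1=3, X_2=4]  = 12; X_4 = -X_2 - 2*X_3 - 5  [with X_2=4, X_3=12]  = -33; X_5 = max(X_3, X_4) - 2  [with X_3=12, X_4=-33]  = 10.
Change = 7 − 10 = -3.

-3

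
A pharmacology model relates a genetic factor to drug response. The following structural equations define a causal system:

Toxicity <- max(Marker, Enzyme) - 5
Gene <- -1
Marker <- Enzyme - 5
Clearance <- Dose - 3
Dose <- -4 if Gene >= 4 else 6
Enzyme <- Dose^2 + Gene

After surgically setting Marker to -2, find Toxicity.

30

Intervening sets Marker = -2 and removes its equation (Marker <- Enzyme - 5).
Dose = -4 if Gene >= 4 else 6  [with Gene=-1]  = 6
Enzyme = Dose^2 + Gene  [with Dose=6, Gene=-1]  = 35
Toxicity = max(Marker, Enzyme) - 5  [with Marker=-2, Enzyme=35]  = 30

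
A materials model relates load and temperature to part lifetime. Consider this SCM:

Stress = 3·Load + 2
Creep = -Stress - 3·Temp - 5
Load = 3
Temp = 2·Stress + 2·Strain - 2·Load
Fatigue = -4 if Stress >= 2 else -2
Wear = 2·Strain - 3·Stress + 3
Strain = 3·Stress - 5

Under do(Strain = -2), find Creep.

-52

do(Strain=-2) replaces the equation Strain = 3·Stress - 5 with the constant Strain = -2.
Stress = 3·Load + 2  [with Load=3]  = 11
Temp = 2·Stress + 2·Strain - 2·Load  [with Stress=11, Strain=-2, Load=3]  = 12
Creep = -Stress - 3·Temp - 5  [with Stress=11, Temp=12]  = -52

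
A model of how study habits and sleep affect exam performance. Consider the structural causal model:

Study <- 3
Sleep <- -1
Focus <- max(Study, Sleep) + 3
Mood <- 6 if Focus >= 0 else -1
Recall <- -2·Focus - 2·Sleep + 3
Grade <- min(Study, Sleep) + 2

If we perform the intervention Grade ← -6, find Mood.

6

do(Grade=-6) replaces the equation Grade <- min(Study, Sleep) + 2 with the constant Grade = -6.
No directed path runs from Grade to Mood, so Mood keeps its natural value.
Focus = max(Study, Sleep) + 3  [with Study=3, Sleep=-1]  = 6
Mood = 6 if Focus >= 0 else -1  [with Focus=6]  = 6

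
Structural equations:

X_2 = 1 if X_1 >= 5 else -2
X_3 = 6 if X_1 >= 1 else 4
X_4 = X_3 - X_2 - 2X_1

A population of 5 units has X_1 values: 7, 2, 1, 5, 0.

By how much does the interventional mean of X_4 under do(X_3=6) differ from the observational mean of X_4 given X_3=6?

Under do(X_3=6), X_3's equation is replaced by X_3=6 for every unit. Per-unit X_4: -9, 4, 6, -5, 8. Mean = 0.8.
Observing X_3=6 restricts to units where X_3's equation naturally yields 6: X_1 ∈ {7, 2, 1, 5}. In that subpopulation X_4 = -9, 4, 6, -5, mean -1.
Difference = 0.8 − (-1) = 1.8.

1.8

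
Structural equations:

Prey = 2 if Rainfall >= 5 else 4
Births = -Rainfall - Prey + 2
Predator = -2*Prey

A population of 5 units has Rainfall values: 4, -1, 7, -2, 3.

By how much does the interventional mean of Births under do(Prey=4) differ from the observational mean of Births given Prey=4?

-1.2

The intervention sets Prey=4 in all 5 units regardless of Rainfall. Recomputing Births per unit gives -6, -1, -9, 0, -5; average -4.2.
Observing Prey=4 restricts to units where Prey's equation naturally yields 4: Rainfall ∈ {4, -1, -2, 3}. In that subpopulation Births = -6, -1, 0, -5, mean -3.
Difference = -4.2 − (-3) = -1.2.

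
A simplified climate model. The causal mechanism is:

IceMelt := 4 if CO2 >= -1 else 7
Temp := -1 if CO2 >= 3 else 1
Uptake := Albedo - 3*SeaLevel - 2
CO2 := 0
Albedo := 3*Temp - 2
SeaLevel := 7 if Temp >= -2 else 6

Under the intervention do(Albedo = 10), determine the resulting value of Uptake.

-13

Under do(Albedo=10), the mechanism Albedo := 3*Temp - 2 is discarded; Albedo is fixed at 10.
Temp = -1 if CO2 >= 3 else 1  [with CO2=0]  = 1
SeaLevel = 7 if Temp >= -2 else 6  [with Temp=1]  = 7
Uptake = Albedo - 3*SeaLevel - 2  [with Albedo=10, SeaLevel=7]  = -13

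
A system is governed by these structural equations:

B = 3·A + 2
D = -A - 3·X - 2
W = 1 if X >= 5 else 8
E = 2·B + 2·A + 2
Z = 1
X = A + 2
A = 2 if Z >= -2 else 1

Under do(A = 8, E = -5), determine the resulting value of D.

-40

Setting A = 8, E = -5 by intervention discards those variables' equations.
X = A + 2  [with A=8]  = 10
D = -A - 3·X - 2  [with A=8, X=10]  = -40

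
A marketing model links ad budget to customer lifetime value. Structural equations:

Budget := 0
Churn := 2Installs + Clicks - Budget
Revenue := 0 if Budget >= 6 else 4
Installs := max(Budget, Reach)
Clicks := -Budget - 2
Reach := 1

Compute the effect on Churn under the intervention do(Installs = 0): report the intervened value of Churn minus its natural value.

-2

Intervening sets Installs = 0 and removes its equation (Installs := max(Budget, Reach)).
Clicks = -Budget - 2  [with Budget=0]  = -2
Churn = 2Installs + Clicks - Budget  [with Installs=0, Clicks=-2, Budget=0]  = -2
Without intervention: Clicks = -Budget - 2  [with Budget=0]  = -2; Installs = max(Budget, Reach)  [with Budget=0, Reach=1]  = 1; Churn = 2Installs + Clicks - Budget  [with Installs=1, Clicks=-2, Budget=0]  = 0.
Change = -2 − 0 = -2.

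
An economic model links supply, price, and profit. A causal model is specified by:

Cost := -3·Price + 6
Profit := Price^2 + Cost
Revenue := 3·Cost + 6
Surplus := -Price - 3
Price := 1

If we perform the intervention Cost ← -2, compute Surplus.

do(Cost=-2) replaces the equation Cost := -3·Price + 6 with the constant Cost = -2.
Since Surplus is not a descendant of the intervened variable, it is unaffected.
Surplus = -Price - 3  [with Price=1]  = -4

-4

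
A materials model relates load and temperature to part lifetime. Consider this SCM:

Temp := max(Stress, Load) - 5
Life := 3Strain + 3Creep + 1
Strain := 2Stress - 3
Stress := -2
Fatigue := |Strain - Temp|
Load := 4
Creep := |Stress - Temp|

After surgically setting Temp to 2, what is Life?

-8

The intervention breaks the incoming arrows to Temp: Temp := max(Stress, Load) - 5 no longer applies, and Temp = 2.
Strain = 2Stress - 3  [with Stress=-2]  = -7
Creep = |Stress - Temp|  [with Stress=-2, Temp=2]  = 4
Life = 3Strain + 3Creep + 1  [with Strain=-7, Creep=4]  = -8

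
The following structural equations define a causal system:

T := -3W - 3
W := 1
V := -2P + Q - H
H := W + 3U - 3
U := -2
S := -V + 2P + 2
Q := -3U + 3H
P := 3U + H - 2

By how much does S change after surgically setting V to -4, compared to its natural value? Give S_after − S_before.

do(V=-4) replaces the equation V := -2P + Q - H with the constant V = -4.
H = W + 3U - 3  [with W=1, U=-2]  = -8
P = 3U + H - 2  [with U=-2, H=-8]  = -16
S = -V + 2P + 2  [with V=-4, P=-16]  = -26
Without intervention: H = W + 3U - 3  [with W=1, U=-2]  = -8; Q = -3U + 3H  [with U=-2, H=-8]  = -18; P = 3U + H - 2  [with U=-2, H=-8]  = -16; V = -2P + Q - H  [with P=-16, Q=-18, H=-8]  = 22; S = -V + 2P + 2  [with V=22, P=-16]  = -52.
Change = -26 − (-52) = 26.

26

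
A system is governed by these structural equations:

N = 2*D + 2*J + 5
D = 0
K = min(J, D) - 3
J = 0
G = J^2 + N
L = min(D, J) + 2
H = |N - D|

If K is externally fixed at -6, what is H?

5

The intervention breaks the incoming arrows to K: K = min(J, D) - 3 no longer applies, and K = -6.
No directed path runs from K to H, so H keeps its natural value.
N = 2*D + 2*J + 5  [with D=0, J=0]  = 5
H = |N - D|  [with N=5, D=0]  = 5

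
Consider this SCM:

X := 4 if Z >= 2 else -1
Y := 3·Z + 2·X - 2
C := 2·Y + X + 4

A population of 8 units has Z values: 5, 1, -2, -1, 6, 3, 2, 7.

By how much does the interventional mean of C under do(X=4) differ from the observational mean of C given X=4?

-11.85

The intervention sets X=4 in all 8 units regardless of Z. Recomputing C per unit gives 50, 26, 8, 14, 56, 38, 32, 62; average 35.75.
Conditioning on X=4 selects the 5 unit(s) with Z ∈ {5, 6, 3, 2, 7}. Their C values: 50, 56, 38, 32, 62. Mean = 47.6.
Difference = 35.75 − 47.6 = -11.85.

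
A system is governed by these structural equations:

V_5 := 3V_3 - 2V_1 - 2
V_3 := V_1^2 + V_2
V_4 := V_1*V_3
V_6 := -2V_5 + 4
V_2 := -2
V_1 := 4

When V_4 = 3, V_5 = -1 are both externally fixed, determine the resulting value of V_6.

6

The joint intervention fixes V_4 = 3, V_5 = -1, removing each variable's own equation.
V_6 = -2V_5 + 4  [with V_5=-1]  = 6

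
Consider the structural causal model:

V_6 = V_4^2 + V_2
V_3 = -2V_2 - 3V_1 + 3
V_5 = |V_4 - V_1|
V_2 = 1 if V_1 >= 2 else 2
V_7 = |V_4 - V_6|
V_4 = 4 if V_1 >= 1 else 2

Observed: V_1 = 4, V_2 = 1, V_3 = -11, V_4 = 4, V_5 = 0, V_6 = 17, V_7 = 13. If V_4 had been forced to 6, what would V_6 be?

37

Under do(V_4=6), the mechanism V_4 = 4 if V_1 >= 1 else 2 is discarded; V_4 is fixed at 6.
V_2 = 1 if V_1 >= 2 else 2  [with V_1=4]  = 1
V_6 = V_4^2 + V_2  [with V_4=6, V_2=1]  = 37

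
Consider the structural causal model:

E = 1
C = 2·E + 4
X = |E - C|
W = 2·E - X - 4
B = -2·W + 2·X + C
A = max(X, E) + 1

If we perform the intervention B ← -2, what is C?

Under do(B=-2), the mechanism B = -2·W + 2·X + C is discarded; B is fixed at -2.
No directed path runs from B to C, so C keeps its natural value.
C = 2·E + 4  [with E=1]  = 6

6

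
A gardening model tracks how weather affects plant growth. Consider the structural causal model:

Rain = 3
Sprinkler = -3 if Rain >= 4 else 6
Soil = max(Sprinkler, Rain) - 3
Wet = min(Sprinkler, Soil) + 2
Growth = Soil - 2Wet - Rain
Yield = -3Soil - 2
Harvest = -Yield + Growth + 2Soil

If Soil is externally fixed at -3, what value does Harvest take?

-17

The intervention breaks the incoming arrows to Soil: Soil = max(Sprinkler, Rain) - 3 no longer applies, and Soil = -3.
Sprinkler = -3 if Rain >= 4 else 6  [with Rain=3]  = 6
Wet = min(Sprinkler, Soil) + 2  [with Sprinkler=6, Soil=-3]  = -1
Growth = Soil - 2Wet - Rain  [with Soil=-3, Wet=-1, Rain=3]  = -4
Yield = -3Soil - 2  [with Soil=-3]  = 7
Harvest = -Yield + Growth + 2Soil  [with Yield=7, Growth=-4, Soil=-3]  = -17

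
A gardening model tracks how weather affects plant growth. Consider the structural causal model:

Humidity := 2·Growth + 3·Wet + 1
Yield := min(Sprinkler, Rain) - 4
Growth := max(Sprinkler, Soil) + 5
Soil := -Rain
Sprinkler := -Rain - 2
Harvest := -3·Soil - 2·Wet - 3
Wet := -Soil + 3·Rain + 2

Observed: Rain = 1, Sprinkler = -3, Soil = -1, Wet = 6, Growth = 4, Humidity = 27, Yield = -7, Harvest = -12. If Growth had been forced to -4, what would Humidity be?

The intervention breaks the incoming arrows to Growth: Growth := max(Sprinkler, Soil) + 5 no longer applies, and Growth = -4.
Soil = -Rain  [with Rain=1]  = -1
Wet = -Soil + 3·Rain + 2  [with Soil=-1, Rain=1]  = 6
Humidity = 2·Growth + 3·Wet + 1  [with Growth=-4, Wet=6]  = 11

11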